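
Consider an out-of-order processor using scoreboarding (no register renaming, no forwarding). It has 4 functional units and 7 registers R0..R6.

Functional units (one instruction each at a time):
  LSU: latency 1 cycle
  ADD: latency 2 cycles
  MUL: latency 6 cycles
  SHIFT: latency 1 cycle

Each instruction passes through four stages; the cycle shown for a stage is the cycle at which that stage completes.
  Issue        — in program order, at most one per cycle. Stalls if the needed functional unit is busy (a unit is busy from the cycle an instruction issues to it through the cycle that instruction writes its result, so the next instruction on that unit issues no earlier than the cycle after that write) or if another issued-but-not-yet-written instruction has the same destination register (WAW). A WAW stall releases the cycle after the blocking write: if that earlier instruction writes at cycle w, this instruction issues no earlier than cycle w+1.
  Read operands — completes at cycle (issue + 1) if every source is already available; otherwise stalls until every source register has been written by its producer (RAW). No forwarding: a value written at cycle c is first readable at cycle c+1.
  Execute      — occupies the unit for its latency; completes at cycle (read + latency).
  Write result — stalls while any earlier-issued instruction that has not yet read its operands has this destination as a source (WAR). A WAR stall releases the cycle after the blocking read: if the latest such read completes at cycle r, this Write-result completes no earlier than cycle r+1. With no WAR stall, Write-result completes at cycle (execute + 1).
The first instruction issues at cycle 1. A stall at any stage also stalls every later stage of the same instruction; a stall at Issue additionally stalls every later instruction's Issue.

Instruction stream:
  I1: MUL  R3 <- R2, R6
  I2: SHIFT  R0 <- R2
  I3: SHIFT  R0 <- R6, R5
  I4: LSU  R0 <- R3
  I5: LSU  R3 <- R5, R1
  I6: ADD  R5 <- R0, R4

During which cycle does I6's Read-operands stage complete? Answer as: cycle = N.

[1] I1→MUL
[2] I1 RO, I2→SHIFT
[3] I2 RO
[4] I2 EX
[5] I2 WR R0
[6] I3→SHIFT
[7] I3 RO
[8] I1 EX, I3 EX
[9] I1 WR R3, I3 WR R0
[10] I4→LSU
[11] I4 RO
[12] I4 EX
[13] I4 WR R0
[14] I5→LSU
[15] I5 RO, I6→ADD
[16] I5 EX, I6 RO
[17] I5 WR R3
[18] I6 EX
[19] I6 WR R5

cycle = 16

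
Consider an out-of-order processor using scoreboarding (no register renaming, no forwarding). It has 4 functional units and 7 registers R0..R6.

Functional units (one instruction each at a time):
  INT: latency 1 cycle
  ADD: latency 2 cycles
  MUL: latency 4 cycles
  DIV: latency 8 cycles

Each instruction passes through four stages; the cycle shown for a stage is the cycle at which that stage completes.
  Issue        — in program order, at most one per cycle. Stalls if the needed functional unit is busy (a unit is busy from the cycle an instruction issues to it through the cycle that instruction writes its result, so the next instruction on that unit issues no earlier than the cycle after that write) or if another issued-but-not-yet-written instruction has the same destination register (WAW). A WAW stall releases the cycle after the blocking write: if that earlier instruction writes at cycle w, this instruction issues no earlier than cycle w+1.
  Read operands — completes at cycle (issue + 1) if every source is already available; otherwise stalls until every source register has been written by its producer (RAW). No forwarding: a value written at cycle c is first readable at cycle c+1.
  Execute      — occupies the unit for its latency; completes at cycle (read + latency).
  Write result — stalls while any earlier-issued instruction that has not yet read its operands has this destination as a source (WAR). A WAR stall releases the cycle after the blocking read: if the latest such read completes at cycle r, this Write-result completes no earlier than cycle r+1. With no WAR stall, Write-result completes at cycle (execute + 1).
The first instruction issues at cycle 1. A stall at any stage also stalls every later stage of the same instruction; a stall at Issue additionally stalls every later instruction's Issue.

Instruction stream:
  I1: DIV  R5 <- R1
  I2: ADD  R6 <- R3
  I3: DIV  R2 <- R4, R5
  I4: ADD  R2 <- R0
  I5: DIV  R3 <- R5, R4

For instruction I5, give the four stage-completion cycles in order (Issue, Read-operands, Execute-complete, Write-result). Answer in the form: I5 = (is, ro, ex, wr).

  I1 | 1 | 2 | 10 | 11
  I2 | 2 | 3 | 5 | 6
  I3 | 12 | 13 | 21 | 22   struct: DIV busy until I1 writes@11
  I4 | 23 | 24 | 26 | 27   WAW R2: wait I3 write@22
  I5 | 24 | 25 | 33 | 34

I5 = (24, 25, 33, 34)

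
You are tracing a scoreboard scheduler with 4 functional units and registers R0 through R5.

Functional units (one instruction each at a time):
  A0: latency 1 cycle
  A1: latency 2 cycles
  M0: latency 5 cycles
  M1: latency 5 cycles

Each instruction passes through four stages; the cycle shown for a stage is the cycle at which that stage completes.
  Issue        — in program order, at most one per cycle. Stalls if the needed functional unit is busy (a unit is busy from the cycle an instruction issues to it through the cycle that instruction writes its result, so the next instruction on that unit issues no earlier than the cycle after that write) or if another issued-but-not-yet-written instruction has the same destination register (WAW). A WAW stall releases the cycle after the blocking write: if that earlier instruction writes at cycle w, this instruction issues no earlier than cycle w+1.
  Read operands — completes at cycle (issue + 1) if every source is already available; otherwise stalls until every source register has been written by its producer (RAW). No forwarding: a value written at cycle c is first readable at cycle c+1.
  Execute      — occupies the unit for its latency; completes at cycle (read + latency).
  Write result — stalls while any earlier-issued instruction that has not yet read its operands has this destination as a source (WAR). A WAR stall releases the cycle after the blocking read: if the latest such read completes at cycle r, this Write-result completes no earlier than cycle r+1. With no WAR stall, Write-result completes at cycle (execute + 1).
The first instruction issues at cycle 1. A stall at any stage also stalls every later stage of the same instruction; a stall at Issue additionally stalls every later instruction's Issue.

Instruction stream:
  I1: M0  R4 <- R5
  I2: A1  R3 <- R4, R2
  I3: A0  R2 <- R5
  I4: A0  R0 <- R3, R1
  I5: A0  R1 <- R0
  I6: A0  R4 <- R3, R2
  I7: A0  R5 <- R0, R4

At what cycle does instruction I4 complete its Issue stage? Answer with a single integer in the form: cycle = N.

cycle = 11

I1 -> (1, 2, 7, 8)
I2 -> (2, 9, 11, 12)  // RAW R4: wait I1 write@8
I3 -> (3, 4, 5, 10)  // WAR R2: wait I2 read@9
I4 -> (11, 13, 14, 15)  // struct: A0 busy until I3 writes@10, RAW R3: wait I2 write@12
I5 -> (16, 17, 18, 19)  // struct: A0 busy until I4 writes@15
I6 -> (20, 21, 22, 23)  // struct: A0 busy until I5 writes@19
I7 -> (24, 25, 26, 27)  // struct: A0 busy until I6 writes@23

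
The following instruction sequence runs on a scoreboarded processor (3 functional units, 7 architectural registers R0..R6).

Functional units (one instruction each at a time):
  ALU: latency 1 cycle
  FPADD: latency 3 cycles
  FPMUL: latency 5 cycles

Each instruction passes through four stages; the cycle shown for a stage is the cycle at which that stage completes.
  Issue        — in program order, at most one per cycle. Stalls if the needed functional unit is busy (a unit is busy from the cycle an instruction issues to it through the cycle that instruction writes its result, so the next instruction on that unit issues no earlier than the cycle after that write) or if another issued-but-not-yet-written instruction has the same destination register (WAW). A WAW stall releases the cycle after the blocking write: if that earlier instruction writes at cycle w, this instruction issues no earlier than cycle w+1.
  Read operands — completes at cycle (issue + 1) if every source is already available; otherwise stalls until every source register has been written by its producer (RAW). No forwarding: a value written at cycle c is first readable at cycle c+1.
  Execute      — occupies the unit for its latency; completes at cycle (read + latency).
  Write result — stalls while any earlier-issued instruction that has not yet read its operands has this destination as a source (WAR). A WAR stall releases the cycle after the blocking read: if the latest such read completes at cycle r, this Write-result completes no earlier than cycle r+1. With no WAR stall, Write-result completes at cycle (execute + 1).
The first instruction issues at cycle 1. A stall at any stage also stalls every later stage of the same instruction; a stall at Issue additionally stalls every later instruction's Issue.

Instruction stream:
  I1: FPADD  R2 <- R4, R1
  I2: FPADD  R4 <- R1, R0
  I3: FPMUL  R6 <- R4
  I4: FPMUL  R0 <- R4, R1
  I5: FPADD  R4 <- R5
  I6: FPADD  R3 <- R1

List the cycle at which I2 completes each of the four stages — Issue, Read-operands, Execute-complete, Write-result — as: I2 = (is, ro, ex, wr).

cycle 1: I1 dispatched to FPADD
cycle 2: I1 operands ready
cycle 5: I1 complete
cycle 6: R2←I1
cycle 7: I2 dispatched to FPADD
cycle 8: I2 operands ready · I3 dispatched to FPMUL
cycle 11: I2 complete
cycle 12: R4←I2
cycle 13: I3 operands ready
cycle 18: I3 complete
cycle 19: R6←I3
cycle 20: I4 dispatched to FPMUL
cycle 21: I4 operands ready · I5 dispatched to FPADD
cycle 22: I5 operands ready
cycle 25: I5 complete
cycle 26: I4 complete · R4←I5
cycle 27: R0←I4 · I6 dispatched to FPADD
cycle 28: I6 operands ready
cycle 31: I6 complete
cycle 32: R3←I6

I2 = (7, 8, 11, 12)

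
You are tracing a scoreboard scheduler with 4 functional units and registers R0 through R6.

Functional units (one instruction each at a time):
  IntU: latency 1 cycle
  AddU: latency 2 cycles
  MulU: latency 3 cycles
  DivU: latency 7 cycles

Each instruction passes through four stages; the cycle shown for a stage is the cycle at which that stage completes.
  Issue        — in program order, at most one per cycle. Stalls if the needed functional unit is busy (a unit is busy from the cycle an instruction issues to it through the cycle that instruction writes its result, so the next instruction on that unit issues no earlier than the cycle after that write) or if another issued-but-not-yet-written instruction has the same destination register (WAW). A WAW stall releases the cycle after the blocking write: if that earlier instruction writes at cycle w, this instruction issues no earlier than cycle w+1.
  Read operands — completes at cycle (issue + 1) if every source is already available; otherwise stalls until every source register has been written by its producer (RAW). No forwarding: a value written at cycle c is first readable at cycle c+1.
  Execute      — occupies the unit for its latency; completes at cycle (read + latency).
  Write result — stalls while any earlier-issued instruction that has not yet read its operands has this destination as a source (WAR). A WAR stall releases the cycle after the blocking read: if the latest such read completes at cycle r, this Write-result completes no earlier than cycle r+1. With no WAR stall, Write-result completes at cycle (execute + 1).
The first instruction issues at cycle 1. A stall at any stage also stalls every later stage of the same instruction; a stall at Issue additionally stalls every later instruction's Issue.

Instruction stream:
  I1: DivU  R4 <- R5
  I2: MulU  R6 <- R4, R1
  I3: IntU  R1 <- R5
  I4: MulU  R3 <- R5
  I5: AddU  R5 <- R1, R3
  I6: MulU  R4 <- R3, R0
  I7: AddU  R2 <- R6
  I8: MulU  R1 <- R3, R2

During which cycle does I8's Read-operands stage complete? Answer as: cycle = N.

I1 -> (1, 2, 9, 10)
I2 -> (2, 11, 14, 15)  // RAW R4: wait I1 write@10
I3 -> (3, 4, 5, 12)  // WAR R1: wait I2 read@11
I4 -> (16, 17, 20, 21)  // struct: MulU busy until I2 writes@15
I5 -> (17, 22, 24, 25)  // RAW R3: wait I4 write@21
I6 -> (22, 23, 26, 27)  // struct: MulU busy until I4 writes@21
I7 -> (26, 27, 29, 30)  // struct: AddU busy until I5 writes@25
I8 -> (28, 31, 34, 35)  // struct: MulU busy until I6 writes@27, RAW R2: wait I7 write@30

cycle = 31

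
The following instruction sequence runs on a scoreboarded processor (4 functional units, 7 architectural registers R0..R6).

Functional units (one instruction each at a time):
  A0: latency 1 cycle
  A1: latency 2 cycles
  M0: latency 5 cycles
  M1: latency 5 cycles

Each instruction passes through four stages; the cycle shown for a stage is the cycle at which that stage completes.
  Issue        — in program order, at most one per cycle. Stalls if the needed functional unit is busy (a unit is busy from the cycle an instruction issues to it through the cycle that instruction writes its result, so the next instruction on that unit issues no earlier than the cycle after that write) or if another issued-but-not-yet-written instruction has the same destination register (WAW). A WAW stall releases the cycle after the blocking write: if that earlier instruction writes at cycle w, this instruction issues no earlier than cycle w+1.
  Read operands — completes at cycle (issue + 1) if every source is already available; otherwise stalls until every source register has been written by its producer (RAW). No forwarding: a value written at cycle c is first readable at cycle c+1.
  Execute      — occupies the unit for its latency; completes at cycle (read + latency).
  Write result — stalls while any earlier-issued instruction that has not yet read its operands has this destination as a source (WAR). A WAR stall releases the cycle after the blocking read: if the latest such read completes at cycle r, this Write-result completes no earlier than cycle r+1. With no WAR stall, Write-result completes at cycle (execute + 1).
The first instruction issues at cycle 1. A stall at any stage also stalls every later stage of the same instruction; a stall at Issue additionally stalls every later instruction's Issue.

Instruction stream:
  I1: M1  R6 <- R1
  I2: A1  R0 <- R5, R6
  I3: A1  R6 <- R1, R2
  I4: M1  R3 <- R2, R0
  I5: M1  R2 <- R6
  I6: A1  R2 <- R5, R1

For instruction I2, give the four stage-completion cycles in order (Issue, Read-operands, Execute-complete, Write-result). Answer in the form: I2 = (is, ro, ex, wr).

I1 -> (1, 2, 7, 8)
I2 -> (2, 9, 11, 12)  // RAW R6: wait I1 write@8
I3 -> (13, 14, 16, 17)  // struct: A1 busy until I2 writes@12
I4 -> (14, 15, 20, 21)
I5 -> (22, 23, 28, 29)  // struct: M1 busy until I4 writes@21
I6 -> (30, 31, 33, 34)  // WAW R2: wait I5 write@29

I2 = (2, 9, 11, 12)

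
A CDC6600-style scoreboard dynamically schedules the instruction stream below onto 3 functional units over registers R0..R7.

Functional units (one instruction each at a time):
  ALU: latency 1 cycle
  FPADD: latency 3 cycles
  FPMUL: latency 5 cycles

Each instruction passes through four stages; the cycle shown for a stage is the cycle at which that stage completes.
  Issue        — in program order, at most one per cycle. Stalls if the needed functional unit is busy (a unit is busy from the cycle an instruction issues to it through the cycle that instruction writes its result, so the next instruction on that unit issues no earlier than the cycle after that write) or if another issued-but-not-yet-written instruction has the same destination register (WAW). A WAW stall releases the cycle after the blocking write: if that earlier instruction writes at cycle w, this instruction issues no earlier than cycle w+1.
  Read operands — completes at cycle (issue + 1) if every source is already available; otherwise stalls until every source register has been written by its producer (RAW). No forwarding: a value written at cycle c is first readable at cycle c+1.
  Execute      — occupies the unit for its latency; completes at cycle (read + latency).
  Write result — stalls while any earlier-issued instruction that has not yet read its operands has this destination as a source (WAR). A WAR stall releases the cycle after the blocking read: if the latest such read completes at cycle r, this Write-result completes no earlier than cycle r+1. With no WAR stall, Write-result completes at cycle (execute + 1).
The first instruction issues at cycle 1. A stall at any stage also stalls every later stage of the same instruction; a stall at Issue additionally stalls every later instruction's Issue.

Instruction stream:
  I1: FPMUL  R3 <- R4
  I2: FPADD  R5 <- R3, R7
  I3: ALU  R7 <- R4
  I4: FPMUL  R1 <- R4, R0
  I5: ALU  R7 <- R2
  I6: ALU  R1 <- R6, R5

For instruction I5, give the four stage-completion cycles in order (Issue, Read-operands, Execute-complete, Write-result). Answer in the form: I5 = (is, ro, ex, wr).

I5 = (11, 12, 13, 14)

cycle 1: I1 dispatched to FPMUL
cycle 2: I1 operands ready | I2 dispatched to FPADD
cycle 3: I3 dispatched to ALU
cycle 4: I3 operands ready
cycle 5: I3 complete
cycle 7: I1 complete
cycle 8: R3←I1
cycle 9: I2 operands ready | I4 dispatched to FPMUL
cycle 10: R7←I3 | I4 operands ready
cycle 11: I5 dispatched to ALU
cycle 12: I2 complete | I5 operands ready
cycle 13: R5←I2 | I5 complete
cycle 14: R7←I5
cycle 15: I4 complete
cycle 16: R1←I4
cycle 17: I6 dispatched to ALU
cycle 18: I6 operands ready
cycle 19: I6 complete
cycle 20: R1←I6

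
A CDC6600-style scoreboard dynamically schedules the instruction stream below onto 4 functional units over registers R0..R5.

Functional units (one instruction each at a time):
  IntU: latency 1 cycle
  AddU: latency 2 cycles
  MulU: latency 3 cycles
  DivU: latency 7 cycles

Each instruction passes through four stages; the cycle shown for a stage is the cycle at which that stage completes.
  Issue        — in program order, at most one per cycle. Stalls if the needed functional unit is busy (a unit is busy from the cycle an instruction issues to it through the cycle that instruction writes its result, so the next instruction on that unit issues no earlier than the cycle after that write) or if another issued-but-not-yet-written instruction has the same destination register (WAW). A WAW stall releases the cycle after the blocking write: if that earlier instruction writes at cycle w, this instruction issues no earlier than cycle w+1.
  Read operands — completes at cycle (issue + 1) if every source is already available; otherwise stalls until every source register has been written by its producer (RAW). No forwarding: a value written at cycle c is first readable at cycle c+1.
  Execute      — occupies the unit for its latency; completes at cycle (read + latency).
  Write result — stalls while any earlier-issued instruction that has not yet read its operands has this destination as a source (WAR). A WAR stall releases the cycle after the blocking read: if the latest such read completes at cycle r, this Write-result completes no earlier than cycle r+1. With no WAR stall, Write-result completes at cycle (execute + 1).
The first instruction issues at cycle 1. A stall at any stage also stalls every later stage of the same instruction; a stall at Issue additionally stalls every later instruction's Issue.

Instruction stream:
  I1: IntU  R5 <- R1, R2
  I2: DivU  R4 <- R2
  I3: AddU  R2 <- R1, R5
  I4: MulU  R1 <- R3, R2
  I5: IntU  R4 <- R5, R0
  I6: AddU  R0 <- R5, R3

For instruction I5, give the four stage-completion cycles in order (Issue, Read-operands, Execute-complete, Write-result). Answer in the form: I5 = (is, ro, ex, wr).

I5 = (12, 13, 14, 15)

[1] issue I1 (IntU)
[2] I1 read-ops · issue I2 (DivU)
[3] I1 finished on IntU · I2 read-ops · issue I3 (AddU)
[4] I1→R5 · issue I4 (MulU)
[5] I3 read-ops
[7] I3 finished on AddU
[8] I3→R2
[9] I4 read-ops
[10] I2 finished on DivU
[11] I2→R4
[12] I4 finished on MulU · issue I5 (IntU)
[13] I4→R1 · I5 read-ops · issue I6 (AddU)
[14] I5 finished on IntU · I6 read-ops
[15] I5→R4
[16] I6 finished on AddU
[17] I6→R0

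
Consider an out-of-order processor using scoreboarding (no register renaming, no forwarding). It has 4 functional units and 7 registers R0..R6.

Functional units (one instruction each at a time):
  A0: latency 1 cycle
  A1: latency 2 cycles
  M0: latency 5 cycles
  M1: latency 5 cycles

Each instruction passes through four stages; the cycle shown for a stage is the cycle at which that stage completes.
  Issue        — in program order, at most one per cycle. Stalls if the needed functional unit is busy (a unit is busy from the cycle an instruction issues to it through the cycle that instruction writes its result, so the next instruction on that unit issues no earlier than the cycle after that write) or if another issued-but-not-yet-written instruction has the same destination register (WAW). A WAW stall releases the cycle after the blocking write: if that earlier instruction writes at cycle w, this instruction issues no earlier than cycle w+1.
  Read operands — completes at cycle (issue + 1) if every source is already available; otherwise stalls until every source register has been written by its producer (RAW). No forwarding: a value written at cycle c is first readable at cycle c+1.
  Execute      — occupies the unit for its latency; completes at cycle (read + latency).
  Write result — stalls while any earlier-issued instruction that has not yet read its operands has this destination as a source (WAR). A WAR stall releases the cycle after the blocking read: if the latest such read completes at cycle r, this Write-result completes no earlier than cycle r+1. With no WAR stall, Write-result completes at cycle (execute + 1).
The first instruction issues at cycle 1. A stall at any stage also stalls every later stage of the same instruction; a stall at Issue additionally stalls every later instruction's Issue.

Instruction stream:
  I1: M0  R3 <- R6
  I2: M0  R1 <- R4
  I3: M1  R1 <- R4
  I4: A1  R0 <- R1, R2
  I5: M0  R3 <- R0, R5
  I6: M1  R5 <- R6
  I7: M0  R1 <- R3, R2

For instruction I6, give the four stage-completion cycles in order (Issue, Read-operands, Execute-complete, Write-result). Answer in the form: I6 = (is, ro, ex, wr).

I6 = (25, 26, 31, 32)

t=1  I1→M0
t=2  I1 RO
t=7  I1 EX
t=8  I1 WR R3
t=9  I2→M0
t=10  I2 RO
t=15  I2 EX
t=16  I2 WR R1
t=17  I3→M1
t=18  I3 RO | I4→A1
t=19  I5→M0
t=23  I3 EX
t=24  I3 WR R1
t=25  I4 RO | I6→M1
t=26  I6 RO
t=27  I4 EX
t=28  I4 WR R0
t=29  I5 RO
t=31  I6 EX
t=32  I6 WR R5
t=34  I5 EX
t=35  I5 WR R3
t=36  I7→M0
t=37  I7 RO
t=42  I7 EX
t=43  I7 WR R1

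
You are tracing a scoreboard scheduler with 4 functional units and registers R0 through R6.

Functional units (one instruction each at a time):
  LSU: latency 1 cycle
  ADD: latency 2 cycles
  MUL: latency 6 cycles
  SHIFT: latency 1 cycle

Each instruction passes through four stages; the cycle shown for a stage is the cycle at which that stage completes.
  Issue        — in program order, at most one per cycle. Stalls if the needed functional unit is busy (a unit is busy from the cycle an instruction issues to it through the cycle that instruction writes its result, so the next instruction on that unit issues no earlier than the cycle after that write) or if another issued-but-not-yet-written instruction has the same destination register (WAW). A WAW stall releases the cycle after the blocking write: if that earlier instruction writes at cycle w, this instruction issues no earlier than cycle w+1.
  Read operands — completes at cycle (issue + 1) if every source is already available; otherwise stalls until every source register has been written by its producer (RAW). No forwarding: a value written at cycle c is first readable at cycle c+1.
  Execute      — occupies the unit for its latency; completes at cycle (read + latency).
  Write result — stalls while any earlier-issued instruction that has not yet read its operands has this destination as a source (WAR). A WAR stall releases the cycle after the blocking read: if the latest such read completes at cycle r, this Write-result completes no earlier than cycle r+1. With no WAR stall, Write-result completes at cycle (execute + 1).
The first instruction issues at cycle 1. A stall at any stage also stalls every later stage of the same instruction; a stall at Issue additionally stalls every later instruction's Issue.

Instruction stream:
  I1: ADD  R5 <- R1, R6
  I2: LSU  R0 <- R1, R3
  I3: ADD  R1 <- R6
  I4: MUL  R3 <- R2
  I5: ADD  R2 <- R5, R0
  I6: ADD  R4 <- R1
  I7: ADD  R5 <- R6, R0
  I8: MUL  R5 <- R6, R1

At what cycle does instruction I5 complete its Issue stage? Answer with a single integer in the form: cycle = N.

cycle 1: I1 dispatched to ADD
cycle 2: I1 operands ready | I2 dispatched to LSU
cycle 3: I2 operands ready
cycle 4: I1 complete | I2 complete
cycle 5: R5←I1 | R0←I2
cycle 6: I3 dispatched to ADD
cycle 7: I3 operands ready | I4 dispatched to MUL
cycle 8: I4 operands ready
cycle 9: I3 complete
cycle 10: R1←I3
cycle 11: I5 dispatched to ADD
cycle 12: I5 operands ready
cycle 14: I4 complete | I5 complete
cycle 15: R3←I4 | R2←I5
cycle 16: I6 dispatched to ADD
cycle 17: I6 operands ready
cycle 19: I6 complete
cycle 20: R4←I6
cycle 21: I7 dispatched to ADD
cycle 22: I7 operands ready
cycle 24: I7 complete
cycle 25: R5←I7
cycle 26: I8 dispatched to MUL
cycle 27: I8 operands ready
cycle 33: I8 complete
cycle 34: R5←I8

cycle = 11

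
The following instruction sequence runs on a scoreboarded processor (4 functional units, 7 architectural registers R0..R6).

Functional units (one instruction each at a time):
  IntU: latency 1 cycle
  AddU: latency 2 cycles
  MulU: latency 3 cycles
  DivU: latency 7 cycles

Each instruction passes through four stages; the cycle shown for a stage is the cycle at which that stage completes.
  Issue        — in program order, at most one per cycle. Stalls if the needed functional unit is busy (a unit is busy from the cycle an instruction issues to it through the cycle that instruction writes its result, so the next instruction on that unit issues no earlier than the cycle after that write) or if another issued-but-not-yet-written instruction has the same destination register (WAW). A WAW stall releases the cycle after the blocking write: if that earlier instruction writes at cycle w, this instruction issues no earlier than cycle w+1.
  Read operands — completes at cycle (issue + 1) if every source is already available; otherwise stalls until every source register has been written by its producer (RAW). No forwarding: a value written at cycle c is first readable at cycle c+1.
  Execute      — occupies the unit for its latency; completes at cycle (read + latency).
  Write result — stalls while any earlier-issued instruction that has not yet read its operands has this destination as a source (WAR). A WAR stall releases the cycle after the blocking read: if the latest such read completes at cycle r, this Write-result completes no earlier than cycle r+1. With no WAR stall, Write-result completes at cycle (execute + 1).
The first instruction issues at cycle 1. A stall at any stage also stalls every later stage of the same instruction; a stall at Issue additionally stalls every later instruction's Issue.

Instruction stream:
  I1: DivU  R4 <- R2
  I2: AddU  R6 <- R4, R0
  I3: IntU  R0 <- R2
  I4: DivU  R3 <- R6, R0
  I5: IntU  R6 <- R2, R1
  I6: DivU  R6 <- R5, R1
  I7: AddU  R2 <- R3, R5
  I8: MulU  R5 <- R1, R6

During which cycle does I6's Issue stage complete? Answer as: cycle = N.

cycle = 24

cycle 1: I1→DivU
cycle 2: I1 RO | I2→AddU
cycle 3: I3→IntU
cycle 4: I3 RO
cycle 5: I3 EX
cycle 9: I1 EX
cycle 10: I1 WR R4
cycle 11: I2 RO | I4→DivU
cycle 12: I3 WR R0
cycle 13: I2 EX
cycle 14: I2 WR R6
cycle 15: I4 RO | I5→IntU
cycle 16: I5 RO
cycle 17: I5 EX
cycle 18: I5 WR R6
cycle 22: I4 EX
cycle 23: I4 WR R3
cycle 24: I6→DivU
cycle 25: I6 RO | I7→AddU
cycle 26: I7 RO | I8→MulU
cycle 28: I7 EX
cycle 29: I7 WR R2
cycle 32: I6 EX
cycle 33: I6 WR R6
cycle 34: I8 RO
cycle 37: I8 EX
cycle 38: I8 WR R5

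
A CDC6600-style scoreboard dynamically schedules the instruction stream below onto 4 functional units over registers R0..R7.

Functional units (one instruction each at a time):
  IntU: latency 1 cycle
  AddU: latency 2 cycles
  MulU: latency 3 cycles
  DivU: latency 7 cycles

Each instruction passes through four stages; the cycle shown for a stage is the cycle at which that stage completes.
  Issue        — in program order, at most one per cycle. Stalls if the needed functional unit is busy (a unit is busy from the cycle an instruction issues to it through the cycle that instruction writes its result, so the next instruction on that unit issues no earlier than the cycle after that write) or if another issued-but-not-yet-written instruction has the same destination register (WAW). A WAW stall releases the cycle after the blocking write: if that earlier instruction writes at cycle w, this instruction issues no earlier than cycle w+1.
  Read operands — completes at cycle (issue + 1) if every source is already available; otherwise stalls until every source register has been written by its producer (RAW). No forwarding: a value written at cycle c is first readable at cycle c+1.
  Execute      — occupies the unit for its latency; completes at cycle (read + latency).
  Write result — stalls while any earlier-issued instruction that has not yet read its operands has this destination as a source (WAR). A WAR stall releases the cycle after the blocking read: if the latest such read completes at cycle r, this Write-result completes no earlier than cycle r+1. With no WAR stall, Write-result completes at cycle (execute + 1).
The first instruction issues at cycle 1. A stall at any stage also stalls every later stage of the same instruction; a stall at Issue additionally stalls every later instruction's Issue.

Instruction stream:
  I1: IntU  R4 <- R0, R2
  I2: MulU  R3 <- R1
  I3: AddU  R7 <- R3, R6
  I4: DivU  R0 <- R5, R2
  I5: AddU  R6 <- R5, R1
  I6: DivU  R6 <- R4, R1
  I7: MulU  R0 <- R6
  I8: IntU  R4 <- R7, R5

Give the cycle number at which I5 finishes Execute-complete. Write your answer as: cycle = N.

[1] issue I1 (IntU)
[2] I1 read-ops, issue I2 (MulU)
[3] I1 finished on IntU, I2 read-ops, issue I3 (AddU)
[4] I1→R4, issue I4 (DivU)
[5] I4 read-ops
[6] I2 finished on MulU
[7] I2→R3
[8] I3 read-ops
[10] I3 finished on AddU
[11] I3→R7
[12] I4 finished on DivU, issue I5 (AddU)
[13] I4→R0, I5 read-ops
[15] I5 finished on AddU
[16] I5→R6
[17] issue I6 (DivU)
[18] I6 read-ops, issue I7 (MulU)
[19] issue I8 (IntU)
[20] I8 read-ops
[21] I8 finished on IntU
[22] I8→R4
[25] I6 finished on DivU
[26] I6→R6
[27] I7 read-ops
[30] I7 finished on MulU
[31] I7→R0

cycle = 15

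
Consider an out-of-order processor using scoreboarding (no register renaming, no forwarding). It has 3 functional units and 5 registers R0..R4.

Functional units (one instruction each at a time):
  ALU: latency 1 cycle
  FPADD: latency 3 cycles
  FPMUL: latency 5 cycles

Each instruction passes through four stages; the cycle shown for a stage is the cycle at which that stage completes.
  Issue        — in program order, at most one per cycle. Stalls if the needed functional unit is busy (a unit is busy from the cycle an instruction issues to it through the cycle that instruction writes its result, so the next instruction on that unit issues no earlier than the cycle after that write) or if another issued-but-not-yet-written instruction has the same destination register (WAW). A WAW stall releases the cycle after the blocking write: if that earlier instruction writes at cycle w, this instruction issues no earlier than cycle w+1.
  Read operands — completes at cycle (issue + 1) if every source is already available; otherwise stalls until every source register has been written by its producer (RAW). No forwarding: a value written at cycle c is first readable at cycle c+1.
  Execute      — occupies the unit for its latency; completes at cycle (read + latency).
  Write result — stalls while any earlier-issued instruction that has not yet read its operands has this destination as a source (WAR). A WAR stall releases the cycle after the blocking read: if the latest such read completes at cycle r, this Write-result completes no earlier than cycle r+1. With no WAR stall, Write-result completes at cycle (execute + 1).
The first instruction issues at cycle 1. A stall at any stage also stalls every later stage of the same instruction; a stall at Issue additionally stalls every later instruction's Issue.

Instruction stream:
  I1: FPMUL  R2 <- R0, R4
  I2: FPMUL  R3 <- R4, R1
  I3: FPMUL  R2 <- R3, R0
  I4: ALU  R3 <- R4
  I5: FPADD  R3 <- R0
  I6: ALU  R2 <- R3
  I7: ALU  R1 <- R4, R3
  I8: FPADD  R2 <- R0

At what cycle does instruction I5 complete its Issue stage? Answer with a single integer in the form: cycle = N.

cycle = 22

I1: IS=1 RO=2 EX=7 WR=8
I2: IS=9 RO=10 EX=15 WR=16  [struct: FPMUL busy until I1 writes@8]
I3: IS=17 RO=18 EX=23 WR=24  [struct: FPMUL busy until I2 writes@16]
I4: IS=18 RO=19 EX=20 WR=21
I5: IS=22 RO=23 EX=26 WR=27  [WAW R3: wait I4 write@21]
I6: IS=25 RO=28 EX=29 WR=30  [WAW R2: wait I3 write@24; RAW R3: wait I5 write@27]
I7: IS=31 RO=32 EX=33 WR=34  [struct: ALU busy until I6 writes@30]
I8: IS=32 RO=33 EX=36 WR=37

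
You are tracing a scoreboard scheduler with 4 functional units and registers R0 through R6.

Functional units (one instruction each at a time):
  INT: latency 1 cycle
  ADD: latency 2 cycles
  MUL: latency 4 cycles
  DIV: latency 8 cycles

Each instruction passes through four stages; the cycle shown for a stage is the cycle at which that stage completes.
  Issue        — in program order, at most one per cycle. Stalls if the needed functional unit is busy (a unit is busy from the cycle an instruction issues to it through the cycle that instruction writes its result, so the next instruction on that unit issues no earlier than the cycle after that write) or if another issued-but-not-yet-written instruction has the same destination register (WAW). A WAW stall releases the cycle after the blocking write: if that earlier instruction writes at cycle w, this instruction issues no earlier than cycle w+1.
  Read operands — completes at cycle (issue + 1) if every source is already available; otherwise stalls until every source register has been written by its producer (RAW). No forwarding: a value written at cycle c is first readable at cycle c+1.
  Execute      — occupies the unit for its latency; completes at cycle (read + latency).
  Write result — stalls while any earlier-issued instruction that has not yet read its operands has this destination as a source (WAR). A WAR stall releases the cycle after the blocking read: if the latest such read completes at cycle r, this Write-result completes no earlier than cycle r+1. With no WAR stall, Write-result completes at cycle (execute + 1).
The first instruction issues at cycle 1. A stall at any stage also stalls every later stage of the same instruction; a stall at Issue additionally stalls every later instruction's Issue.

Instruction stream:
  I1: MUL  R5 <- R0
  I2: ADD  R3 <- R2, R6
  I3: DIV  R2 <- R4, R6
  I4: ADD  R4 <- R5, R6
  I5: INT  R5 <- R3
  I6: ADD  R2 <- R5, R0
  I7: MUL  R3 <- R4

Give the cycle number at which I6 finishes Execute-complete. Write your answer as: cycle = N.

cycle 1: I1→MUL
cycle 2: I1 RO, I2→ADD
cycle 3: I2 RO, I3→DIV
cycle 4: I3 RO
cycle 5: I2 EX
cycle 6: I1 EX, I2 WR R3
cycle 7: I1 WR R5, I4→ADD
cycle 8: I4 RO, I5→INT
cycle 9: I5 RO
cycle 10: I4 EX, I5 EX
cycle 11: I4 WR R4, I5 WR R5
cycle 12: I3 EX
cycle 13: I3 WR R2
cycle 14: I6→ADD
cycle 15: I6 RO, I7→MUL
cycle 16: I7 RO
cycle 17: I6 EX
cycle 18: I6 WR R2
cycle 20: I7 EX
cycle 21: I7 WR R3

cycle = 17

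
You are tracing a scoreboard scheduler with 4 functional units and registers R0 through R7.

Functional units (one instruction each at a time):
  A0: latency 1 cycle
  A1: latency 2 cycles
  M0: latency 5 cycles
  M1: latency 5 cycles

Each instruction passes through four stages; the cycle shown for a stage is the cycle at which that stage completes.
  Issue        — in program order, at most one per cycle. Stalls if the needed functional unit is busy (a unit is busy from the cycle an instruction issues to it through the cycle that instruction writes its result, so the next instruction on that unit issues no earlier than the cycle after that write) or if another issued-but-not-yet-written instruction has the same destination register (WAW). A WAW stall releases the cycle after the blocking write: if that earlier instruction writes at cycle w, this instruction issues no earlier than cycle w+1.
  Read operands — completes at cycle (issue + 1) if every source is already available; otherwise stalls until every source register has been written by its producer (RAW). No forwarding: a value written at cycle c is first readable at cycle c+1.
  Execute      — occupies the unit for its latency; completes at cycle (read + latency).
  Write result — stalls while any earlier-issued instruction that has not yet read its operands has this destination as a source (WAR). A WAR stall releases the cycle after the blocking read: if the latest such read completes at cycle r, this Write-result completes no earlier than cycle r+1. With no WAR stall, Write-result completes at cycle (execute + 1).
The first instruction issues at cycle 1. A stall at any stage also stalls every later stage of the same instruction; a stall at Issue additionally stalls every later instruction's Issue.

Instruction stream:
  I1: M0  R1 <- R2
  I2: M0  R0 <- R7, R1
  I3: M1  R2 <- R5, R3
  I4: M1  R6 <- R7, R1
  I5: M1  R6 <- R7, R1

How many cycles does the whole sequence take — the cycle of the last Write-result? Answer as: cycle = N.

cycle = 33

[I1] 1/2/7/8
[I2] 9/10/15/16  (struct: M0 busy until I1 writes@8)
[I3] 10/11/16/17
[I4] 18/19/24/25  (struct: M1 busy until I3 writes@17)
[I5] 26/27/32/33  (struct: M1 busy until I4 writes@25)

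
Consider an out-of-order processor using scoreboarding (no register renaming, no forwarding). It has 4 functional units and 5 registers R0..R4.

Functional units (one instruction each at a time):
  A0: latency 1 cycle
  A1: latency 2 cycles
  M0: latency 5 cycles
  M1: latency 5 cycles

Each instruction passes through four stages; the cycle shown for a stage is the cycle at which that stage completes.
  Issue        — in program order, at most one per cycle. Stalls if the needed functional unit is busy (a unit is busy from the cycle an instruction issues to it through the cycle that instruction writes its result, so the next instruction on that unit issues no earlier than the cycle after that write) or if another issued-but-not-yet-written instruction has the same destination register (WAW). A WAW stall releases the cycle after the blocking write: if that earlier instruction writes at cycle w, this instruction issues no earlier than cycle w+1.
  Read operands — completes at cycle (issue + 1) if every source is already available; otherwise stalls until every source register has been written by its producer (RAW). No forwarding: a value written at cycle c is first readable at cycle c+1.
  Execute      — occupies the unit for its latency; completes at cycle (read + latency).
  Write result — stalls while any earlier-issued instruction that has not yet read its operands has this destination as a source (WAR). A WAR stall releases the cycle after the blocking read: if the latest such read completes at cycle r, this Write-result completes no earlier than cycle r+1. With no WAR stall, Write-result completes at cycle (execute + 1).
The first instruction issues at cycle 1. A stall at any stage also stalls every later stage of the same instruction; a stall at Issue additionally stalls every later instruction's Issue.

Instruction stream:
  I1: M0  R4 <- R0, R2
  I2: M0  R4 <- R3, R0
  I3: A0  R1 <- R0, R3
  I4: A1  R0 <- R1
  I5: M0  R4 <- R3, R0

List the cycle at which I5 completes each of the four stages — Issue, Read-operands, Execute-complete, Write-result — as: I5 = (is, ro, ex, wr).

I5 = (17, 18, 23, 24)

I1  is:1  ro:2  ex:7  wr:8
I2  is:9  ro:10  ex:15  wr:16  — struct: M0 busy until I1 writes@8
I3  is:10  ro:11  ex:12  wr:13
I4  is:11  ro:14  ex:16  wr:17  — RAW R1: wait I3 write@13
I5  is:17  ro:18  ex:23  wr:24  — struct: M0 busy until I2 writes@16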